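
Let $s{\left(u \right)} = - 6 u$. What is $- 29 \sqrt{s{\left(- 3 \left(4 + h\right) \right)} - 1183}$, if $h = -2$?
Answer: $- 29 i \sqrt{1147} \approx - 982.15 i$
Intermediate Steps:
$- 29 \sqrt{s{\left(- 3 \left(4 + h\right) \right)} - 1183} = - 29 \sqrt{- 6 \left(- 3 \left(4 - 2\right)\right) - 1183} = - 29 \sqrt{- 6 \left(\left(-3\right) 2\right) - 1183} = - 29 \sqrt{\left(-6\right) \left(-6\right) - 1183} = - 29 \sqrt{36 - 1183} = - 29 \sqrt{-1147} = - 29 i \sqrt{1147}$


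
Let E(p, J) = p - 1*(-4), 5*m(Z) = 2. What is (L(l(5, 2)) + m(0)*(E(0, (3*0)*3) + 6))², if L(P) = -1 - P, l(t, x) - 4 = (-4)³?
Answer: 3969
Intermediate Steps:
m(Z) = ⅖ (m(Z) = (⅕)*2 = ⅖)
l(t, x) = -60 (l(t, x) = 4 + (-4)³ = 4 - 64 = -60)
E(p, J) = 4 + p (E(p, J) = p + 4 = 4 + p)
(L(l(5, 2)) + m(0)*(E(0, (3*0)*3) + 6))² = ((-1 - 1*(-60)) + 2*((4 + 0) + 6)/5)² = ((-1 + 60) + 2*(4 + 6)/5)² = (59 + (⅖)*10)² = (59 + 4)² = 63² = 3969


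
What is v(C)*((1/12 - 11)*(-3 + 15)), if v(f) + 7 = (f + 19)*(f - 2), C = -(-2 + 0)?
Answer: 917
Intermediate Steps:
C = 2 (C = -1*(-2) = 2)
v(f) = -7 + (-2 + f)*(19 + f) (v(f) = -7 + (f + 19)*(f - 2) = -7 + (19 + f)*(-2 + f) = -7 + (-2 + f)*(19 + f))
v(C)*((1/12 - 11)*(-3 + 15)) = (-45 + 2² + 17*2)*((1/12 - 11)*(-3 + 15)) = (-45 + 4 + 34)*((1/12 - 11)*12) = -(-917)*12/12 = -7*(-131) = 917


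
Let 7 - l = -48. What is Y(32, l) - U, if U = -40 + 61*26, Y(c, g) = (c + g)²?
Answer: 6023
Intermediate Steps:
l = 55 (l = 7 - 1*(-48) = 7 + 48 = 55)
U = 1546 (U = -40 + 1586 = 1546)
Y(32, l) - U = (32 + 55)² - 1*1546 = 87² - 1546 = 7569 - 1546 = 6023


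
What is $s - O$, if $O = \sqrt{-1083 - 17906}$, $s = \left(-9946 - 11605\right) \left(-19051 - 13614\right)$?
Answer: $703963415 - i \sqrt{18989} \approx 7.0396 \cdot 10^{8} - 137.8 i$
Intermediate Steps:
$s = 703963415$ ($s = \left(-21551\right) \left(-32665\right) = 703963415$)
$O = i \sqrt{18989}$ ($O = \sqrt{-18989} = i \sqrt{18989} \approx 137.8 i$)
$s - O = 703963415 - i \sqrt{18989}$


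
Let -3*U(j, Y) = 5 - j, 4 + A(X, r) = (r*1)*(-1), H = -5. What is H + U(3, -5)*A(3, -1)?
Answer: -3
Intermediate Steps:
A(X, r) = -4 - r (A(X, r) = -4 + (r*1)*(-1) = -4 + r*(-1) = -4 - r)
U(j, Y) = -5/3 + j/3 (U(j, Y) = -(5 - j)/3 = -5/3 + j/3)
H + U(3, -5)*A(3, -1) = -5 + (-5/3 + (⅓)*3)*(-4 - 1*(-1)) = -5 + (-5/3 + 1)*(-4 + 1) = -5 - ⅔*(-3) = -5 + 2 = -3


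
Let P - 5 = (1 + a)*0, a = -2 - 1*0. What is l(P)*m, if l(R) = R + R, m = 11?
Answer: 110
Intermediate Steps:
a = -2 (a = -2 + 0 = -2)
P = 5 (P = 5 + (1 - 2)*0 = 5 - 1*0 = 5 + 0 = 5)
l(R) = 2*R
l(P)*m = (2*5)*11 = 10*11 = 110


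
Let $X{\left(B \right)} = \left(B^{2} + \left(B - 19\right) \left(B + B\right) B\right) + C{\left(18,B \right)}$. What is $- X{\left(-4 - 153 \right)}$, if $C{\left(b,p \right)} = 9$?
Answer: $8651790$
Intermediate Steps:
$X{\left(B \right)} = 9 + B^{2} + 2 B^{2} \left(-19 + B\right)$ ($X{\left(B \right)} = \left(B^{2} + \left(B - 19\right) \left(B + B\right) B\right) + 9 = \left(B^{2} + \left(-19 + B\right) 2 B B\right) + 9 = \left(B^{2} + 2 B \left(-19 + B\right) B\right) + 9 = \left(B^{2} + 2 B^{2} \left(-19 + B\right)\right) + 9 = 9 + B^{2} + 2 B^{2} \left(-19 + B\right)$)
$- X{\left(-4 - 153 \right)} = - (9 - 37 \left(-4 - 153\right)^{2} + 2 \left(-4 - 153\right)^{3}) = - (9 - 37 \left(-157\right)^{2} + 2 \left(-157\right)^{3}) = - (9 - 912013 + 2 \left(-3869893\right)) = - (9 - 912013 - 7739786) = \left(-1\right) \left(-8651790\right) = 8651790$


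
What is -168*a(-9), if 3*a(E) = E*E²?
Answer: 40824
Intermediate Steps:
a(E) = E³/3 (a(E) = (E*E²)/3 = E³/3)
-168*a(-9) = -56*(-9)³ = -56*(-729) = -168*(-243) = 40824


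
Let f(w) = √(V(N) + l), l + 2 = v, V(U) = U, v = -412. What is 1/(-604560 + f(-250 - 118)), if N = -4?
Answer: -27480/16613308819 - I*√418/365492794018 ≈ -1.6541e-6 - 5.5938e-11*I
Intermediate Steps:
l = -414 (l = -2 - 412 = -414)
f(w) = I*√418 (f(w) = √(-4 - 414) = √(-418) = I*√418)
1/(-604560 + f(-250 - 118)) = 1/(-604560 + I*√418)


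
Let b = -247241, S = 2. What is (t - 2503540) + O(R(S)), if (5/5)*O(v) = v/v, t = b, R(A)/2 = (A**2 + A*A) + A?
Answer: -2750780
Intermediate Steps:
R(A) = 2*A + 4*A**2 (R(A) = 2*((A**2 + A*A) + A) = 2*((A**2 + A**2) + A) = 2*(2*A**2 + A) = 2*(A + 2*A**2) = 2*A + 4*A**2)
t = -247241
O(v) = 1 (O(v) = v/v = 1)
(t - 2503540) + O(R(S)) = (-247241 - 2503540) + 1 = -2750781 + 1 = -2750780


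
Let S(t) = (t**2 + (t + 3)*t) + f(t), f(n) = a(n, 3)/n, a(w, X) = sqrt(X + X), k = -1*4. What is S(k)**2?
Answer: (80 - sqrt(6))**2/16 ≈ 375.88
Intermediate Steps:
k = -4
a(w, X) = sqrt(2)*sqrt(X) (a(w, X) = sqrt(2*X) = sqrt(2)*sqrt(X))
f(n) = sqrt(6)/n (f(n) = (sqrt(2)*sqrt(3))/n = sqrt(6)/n)
S(t) = t**2 + t*(3 + t) + sqrt(6)/t (S(t) = (t**2 + (t + 3)*t) + sqrt(6)/t = (t**2 + (3 + t)*t) + sqrt(6)/t = (t**2 + t*(3 + t)) + sqrt(6)/t = t**2 + t*(3 + t) + sqrt(6)/t)
S(k)**2 = ((sqrt(6) + (-4)**2*(3 + 2*(-4)))/(-4))**2 = (-(sqrt(6) + 16*(3 - 8))/4)**2 = (-(sqrt(6) + 16*(-5))/4)**2 = (-(sqrt(6) - 80)/4)**2 = (-(-80 + sqrt(6))/4)**2 = (20 - sqrt(6)/4)**2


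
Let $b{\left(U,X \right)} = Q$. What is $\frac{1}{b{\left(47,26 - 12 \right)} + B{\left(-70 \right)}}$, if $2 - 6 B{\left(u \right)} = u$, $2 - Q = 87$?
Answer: $- \frac{1}{73} \approx -0.013699$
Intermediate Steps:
$Q = -85$ ($Q = 2 - 87 = -85$)
$b{\left(U,X \right)} = -85$
$B{\left(u \right)} = \frac{1}{3} - \frac{u}{6}$
$\frac{1}{b{\left(47,26 - 12 \right)} + B{\left(-70 \right)}} = \frac{1}{-85 + \left(\frac{1}{3} - - \frac{35}{3}\right)} = \frac{1}{-85 + \left(\frac{1}{3} + \frac{35}{3}\right)} = \frac{1}{-85 + 12} = \frac{1}{-73} = - \frac{1}{73}$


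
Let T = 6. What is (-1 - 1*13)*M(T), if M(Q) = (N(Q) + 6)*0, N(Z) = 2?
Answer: 0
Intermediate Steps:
M(Q) = 0 (M(Q) = (2 + 6)*0 = 8*0 = 0)
(-1 - 1*13)*M(T) = (-1 - 1*13)*0 = (-1 - 13)*0 = -14*0 = 0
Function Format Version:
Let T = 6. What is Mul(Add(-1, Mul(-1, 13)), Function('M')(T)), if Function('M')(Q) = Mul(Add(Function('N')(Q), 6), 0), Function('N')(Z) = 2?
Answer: 0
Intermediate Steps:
Function('M')(Q) = 0 (Function('M')(Q) = Mul(Add(2, 6), 0) = Mul(8, 0) = 0)
Mul(Add(-1, Mul(-1, 13)), Function('M')(T)) = Mul(Add(-1, Mul(-1, 13)), 0) = Mul(Add(-1, -13), 0) = Mul(-14, 0) = 0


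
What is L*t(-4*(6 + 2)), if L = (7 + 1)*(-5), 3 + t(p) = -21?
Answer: 960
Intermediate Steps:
t(p) = -24 (t(p) = -3 - 21 = -24)
L = -40 (L = 8*(-5) = -40)
L*t(-4*(6 + 2)) = -40*(-24) = 960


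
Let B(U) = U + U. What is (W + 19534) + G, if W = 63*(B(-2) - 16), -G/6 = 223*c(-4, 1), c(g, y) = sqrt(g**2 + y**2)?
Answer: 18274 - 1338*sqrt(17) ≈ 12757.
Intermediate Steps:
B(U) = 2*U
G = -1338*sqrt(17) (G = -1338*sqrt((-4)**2 + 1**2) = -1338*sqrt(16 + 1) = -1338*sqrt(17) ≈ -5516.7)
W = -1260 (W = 63*(2*(-2) - 16) = 63*(-4 - 16) = 63*(-20) = -1260)
(W + 19534) + G = (-1260 + 19534) - 1338*sqrt(17) = 18274 - 1338*sqrt(17)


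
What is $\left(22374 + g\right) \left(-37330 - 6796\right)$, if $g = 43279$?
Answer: $-2897004278$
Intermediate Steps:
$\left(22374 + g\right) \left(-37330 - 6796\right) = \left(22374 + 43279\right) \left(-37330 - 6796\right) = 65653 \left(-44126\right) = -2897004278$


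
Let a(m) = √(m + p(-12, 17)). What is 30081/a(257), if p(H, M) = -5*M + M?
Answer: 10027*√21/21 ≈ 2188.1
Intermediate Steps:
p(H, M) = -4*M
a(m) = √(-68 + m) (a(m) = √(m - 4*17) = √(m - 68) = √(-68 + m))
30081/a(257) = 30081/(√(-68 + 257)) = 30081/(√189) = 30081/((3*√21)) = 30081*(√21/63) = 10027*√21/21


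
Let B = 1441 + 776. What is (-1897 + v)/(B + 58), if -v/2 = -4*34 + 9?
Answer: -1643/2275 ≈ -0.72220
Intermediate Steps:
v = 254 (v = -2*(-4*34 + 9) = -2*(-136 + 9) = -2*(-127) = 254)
B = 2217
(-1897 + v)/(B + 58) = (-1897 + 254)/(2217 + 58) = -1643/2275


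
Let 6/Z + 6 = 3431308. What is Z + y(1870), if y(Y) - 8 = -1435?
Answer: -2448233974/1715651 ≈ -1427.0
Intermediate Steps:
Z = 3/1715651 (Z = 6/(-6 + 3431308) = 6/3431302 = 6*(1/3431302) = 3/1715651 ≈ 1.7486e-6)
y(Y) = -1427 (y(Y) = 8 - 1435 = -1427)
Z + y(1870) = 3/1715651 - 1427 = -2448233974/1715651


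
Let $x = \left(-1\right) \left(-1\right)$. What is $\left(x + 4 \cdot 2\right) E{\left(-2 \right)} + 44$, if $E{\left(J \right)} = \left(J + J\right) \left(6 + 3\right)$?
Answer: $-280$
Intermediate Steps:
$E{\left(J \right)} = 18 J$ ($E{\left(J \right)} = 2 J 9 = 18 J$)
$x = 1$
$\left(x + 4 \cdot 2\right) E{\left(-2 \right)} + 44 = \left(1 + 4 \cdot 2\right) 18 \left(-2\right) + 44 = \left(1 + 8\right) \left(-36\right) + 44 = 9 \left(-36\right) + 44 = -324 + 44 = -280$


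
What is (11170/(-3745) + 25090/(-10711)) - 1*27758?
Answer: -222732358346/8022539 ≈ -27763.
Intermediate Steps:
(11170/(-3745) + 25090/(-10711)) - 1*27758 = (11170*(-1/3745) + 25090*(-1/10711)) - 27758 = (-2234/749 - 25090/10711) - 27758 = -42720784/8022539 - 27758 = -222732358346/8022539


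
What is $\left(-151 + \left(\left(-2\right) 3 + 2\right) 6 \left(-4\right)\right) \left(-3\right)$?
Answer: $165$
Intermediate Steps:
$\left(-151 + \left(\left(-2\right) 3 + 2\right) 6 \left(-4\right)\right) \left(-3\right) = \left(-151 + \left(-6 + 2\right) 6 \left(-4\right)\right) \left(-3\right) = \left(-151 + \left(-4\right) 6 \left(-4\right)\right) \left(-3\right) = \left(-151 - -96\right) \left(-3\right) = \left(-151 + 96\right) \left(-3\right) = \left(-55\right) \left(-3\right) = 165$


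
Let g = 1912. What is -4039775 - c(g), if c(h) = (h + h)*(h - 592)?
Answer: -9087455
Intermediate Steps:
c(h) = 2*h*(-592 + h) (c(h) = (2*h)*(-592 + h) = 2*h*(-592 + h))
-4039775 - c(g) = -4039775 - 2*1912*(-592 + 1912) = -4039775 - 2*1912*1320 = -4039775 - 1*5047680 = -4039775 - 5047680 = -9087455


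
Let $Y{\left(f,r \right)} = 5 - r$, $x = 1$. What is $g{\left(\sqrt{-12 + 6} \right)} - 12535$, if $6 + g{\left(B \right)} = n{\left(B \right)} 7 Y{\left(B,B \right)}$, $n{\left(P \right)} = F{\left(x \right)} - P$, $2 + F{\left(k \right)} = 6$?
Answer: $-12443 - 63 i \sqrt{6} \approx -12443.0 - 154.32 i$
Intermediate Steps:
$F{\left(k \right)} = 4$ ($F{\left(k \right)} = -2 + 6 = 4$)
$n{\left(P \right)} = 4 - P$
$g{\left(B \right)} = -6 + \left(5 - B\right) \left(28 - 7 B\right)$ ($g{\left(B \right)} = -6 + \left(4 - B\right) 7 \left(5 - B\right) = -6 + \left(28 - 7 B\right) \left(5 - B\right) = -6 + \left(5 - B\right) \left(28 - 7 B\right)$)
$g{\left(\sqrt{-12 + 6} \right)} - 12535 = \left(-6 + 7 \left(-5 + \sqrt{-12 + 6}\right) \left(-4 + \sqrt{-12 + 6}\right)\right) - 12535 = \left(-6 + 7 \left(-5 + \sqrt{-6}\right) \left(-4 + \sqrt{-6}\right)\right) - 12535 = \left(-6 + 7 \left(-5 + i \sqrt{6}\right) \left(-4 + i \sqrt{6}\right)\right) - 12535 = -12541 + 7 \left(-5 + i \sqrt{6}\right) \left(-4 + i \sqrt{6}\right)$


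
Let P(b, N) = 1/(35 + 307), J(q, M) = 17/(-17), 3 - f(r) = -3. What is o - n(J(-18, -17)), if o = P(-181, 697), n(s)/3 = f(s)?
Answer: -6155/342 ≈ -17.997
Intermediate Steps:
f(r) = 6 (f(r) = 3 - 1*(-3) = 3 + 3 = 6)
J(q, M) = -1 (J(q, M) = 17*(-1/17) = -1)
n(s) = 18 (n(s) = 3*6 = 18)
P(b, N) = 1/342
o = 1/342 ≈ 0.0029240
o - n(J(-18, -17)) = 1/342 - 1*18 = 1/342 - 18 = -6155/342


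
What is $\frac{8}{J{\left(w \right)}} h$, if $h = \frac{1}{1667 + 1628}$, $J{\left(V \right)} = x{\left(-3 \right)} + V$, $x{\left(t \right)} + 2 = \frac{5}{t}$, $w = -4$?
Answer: $- \frac{24}{75785} \approx -0.00031669$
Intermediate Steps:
$x{\left(t \right)} = -2 + \frac{5}{t}$
$J{\left(V \right)} = - \frac{11}{3} + V$ ($J{\left(V \right)} = \left(-2 + \frac{5}{-3}\right) + V = \left(-2 + 5 \left(- \frac{1}{3}\right)\right) + V = \left(-2 - \frac{5}{3}\right) + V = - \frac{11}{3} + V$)
$h = \frac{1}{3295} \approx 0.00030349$
$\frac{8}{J{\left(w \right)}} h = \frac{8}{- \frac{11}{3} - 4} \cdot \frac{1}{3295} = \frac{8}{- \frac{23}{3}} \cdot \frac{1}{3295} = 8 \left(- \frac{3}{23}\right) \frac{1}{3295} = \left(- \frac{24}{23}\right) \frac{1}{3295} = - \frac{24}{75785}$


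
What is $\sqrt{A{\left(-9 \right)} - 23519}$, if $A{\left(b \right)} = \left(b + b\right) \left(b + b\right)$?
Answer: $i \sqrt{23195} \approx 152.3 i$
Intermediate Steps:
$A{\left(b \right)} = 4 b^{2}$ ($A{\left(b \right)} = 2 b 2 b = 4 b^{2}$)
$\sqrt{A{\left(-9 \right)} - 23519} = \sqrt{4 \left(-9\right)^{2} - 23519} = \sqrt{4 \cdot 81 - 23519} = \sqrt{324 - 23519} = \sqrt{-23195} = i \sqrt{23195}$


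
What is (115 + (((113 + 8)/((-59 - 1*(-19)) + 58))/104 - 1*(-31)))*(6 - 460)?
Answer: -62069291/936 ≈ -66313.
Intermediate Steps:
(115 + (((113 + 8)/((-59 - 1*(-19)) + 58))/104 - 1*(-31)))*(6 - 460) = (115 + ((121/((-59 + 19) + 58))*(1/104) + 31))*(-454) = (115 + ((121/(-40 + 58))*(1/104) + 31))*(-454) = (115 + ((121/18)*(1/104) + 31))*(-454) = (115 + (121/1872 + 31))*(-454) = (115 + 58153/1872)*(-454) = (273433/1872)*(-454) = -62069291/936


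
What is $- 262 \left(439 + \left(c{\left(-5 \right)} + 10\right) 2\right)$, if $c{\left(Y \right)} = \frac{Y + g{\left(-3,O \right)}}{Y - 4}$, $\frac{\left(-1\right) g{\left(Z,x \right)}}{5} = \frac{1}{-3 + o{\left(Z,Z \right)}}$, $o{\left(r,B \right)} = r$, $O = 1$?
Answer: $- \frac{3253516}{27} \approx -1.205 \cdot 10^{5}$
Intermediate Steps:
$g{\left(Z,x \right)} = - \frac{5}{-3 + Z}$
$c{\left(Y \right)} = \frac{\frac{5}{6} + Y}{-4 + Y}$ ($c{\left(Y \right)} = \frac{Y - \frac{5}{-3 - 3}}{Y - 4} = \frac{Y - \frac{5}{-6}}{-4 + Y} = \frac{Y - - \frac{5}{6}}{-4 + Y} = \frac{Y + \frac{5}{6}}{-4 + Y} = \frac{\frac{5}{6} + Y}{-4 + Y}$)
$- 262 \left(439 + \left(c{\left(-5 \right)} + 10\right) 2\right) = - 262 \left(439 + \left(\frac{\frac{5}{6} - 5}{-4 - 5} + 10\right) 2\right) = - 262 \left(439 + \left(\frac{1}{-9} \left(- \frac{25}{6}\right) + 10\right) 2\right) = - 262 \left(439 + \left(\left(- \frac{1}{9}\right) \left(- \frac{25}{6}\right) + 10\right) 2\right) = - 262 \left(439 + \left(\frac{25}{54} + 10\right) 2\right) = - 262 \left(439 + \frac{565}{54} \cdot 2\right) = - 262 \left(439 + \frac{565}{27}\right) = \left(-262\right) \frac{12418}{27} = - \frac{3253516}{27}$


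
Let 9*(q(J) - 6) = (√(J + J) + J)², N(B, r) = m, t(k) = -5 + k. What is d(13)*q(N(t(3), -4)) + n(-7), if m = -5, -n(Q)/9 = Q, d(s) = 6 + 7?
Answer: 488/3 - 130*I*√10/9 ≈ 162.67 - 45.677*I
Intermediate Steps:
d(s) = 13
n(Q) = -9*Q
N(B, r) = -5
q(J) = 6 + (J + √2*√J)²/9 (q(J) = 6 + (√(J + J) + J)²/9 = 6 + (√(2*J) + J)²/9 = 6 + (√2*√J + J)²/9 = 6 + (J + √2*√J)²/9)
d(13)*q(N(t(3), -4)) + n(-7) = 13*(6 + (-5 + √2*√(-5))²/9) - 9*(-7) = 13*(6 + (-5 + √2*(I*√5))²/9) + 63 = 13*(6 + (-5 + I*√10)²/9) + 63 = (78 + 13*(-5 + I*√10)²/9) + 63 = 141 + 13*(-5 + I*√10)²/9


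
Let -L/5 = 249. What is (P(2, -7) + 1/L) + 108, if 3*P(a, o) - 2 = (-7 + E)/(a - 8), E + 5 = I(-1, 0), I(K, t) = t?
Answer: 45373/415 ≈ 109.33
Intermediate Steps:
L = -1245 (L = -5*249 = -1245)
E = -5 (E = -5 + 0 = -5)
P(a, o) = ⅔ - 4/(-8 + a) (P(a, o) = ⅔ + ((-7 - 5)/(a - 8))/3 = ⅔ + (-12/(-8 + a))/3 = ⅔ - 4/(-8 + a))
(P(2, -7) + 1/L) + 108 = (2*(-14 + 2)/(3*(-8 + 2)) + 1/(-1245)) + 108 = ((⅔)*(-12)/(-6) - 1/1245) + 108 = ((⅔)*(-⅙)*(-12) - 1/1245) + 108 = (4/3 - 1/1245) + 108 = 553/415 + 108 = 45373/415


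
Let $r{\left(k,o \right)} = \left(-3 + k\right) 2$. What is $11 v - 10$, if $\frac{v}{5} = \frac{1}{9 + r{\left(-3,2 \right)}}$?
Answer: $- \frac{85}{3} \approx -28.333$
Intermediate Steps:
$r{\left(k,o \right)} = -6 + 2 k$
$v = - \frac{5}{3}$ ($v = \frac{5}{9 + \left(-6 + 2 \left(-3\right)\right)} = \frac{5}{9 - 12} = \frac{5}{-3} = 5 \left(- \frac{1}{3}\right) = - \frac{5}{3} \approx -1.6667$)
$11 v - 10 = 11 \left(- \frac{5}{3}\right) - 10 = - \frac{55}{3} - 10 = - \frac{85}{3}$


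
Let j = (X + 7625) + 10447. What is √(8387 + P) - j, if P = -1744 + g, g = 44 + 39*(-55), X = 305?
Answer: -18377 + √4542 ≈ -18310.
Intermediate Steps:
g = -2101 (g = 44 - 2145 = -2101)
j = 18377 (j = (305 + 7625) + 10447 = 7930 + 10447 = 18377)
P = -3845 (P = -1744 - 2101 = -3845)
√(8387 + P) - j = √(8387 - 3845) - 1*18377 = √4542 - 18377 = -18377 + √4542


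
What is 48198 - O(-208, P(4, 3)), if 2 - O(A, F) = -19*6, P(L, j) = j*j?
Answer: 48082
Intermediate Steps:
P(L, j) = j²
O(A, F) = 116 (O(A, F) = 2 - (-19)*6 = 2 - 1*(-114) = 2 + 114 = 116)
48198 - O(-208, P(4, 3)) = 48198 - 1*116 = 48198 - 116 = 48082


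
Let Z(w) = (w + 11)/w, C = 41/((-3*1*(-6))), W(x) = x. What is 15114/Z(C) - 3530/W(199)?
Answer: 122471456/47561 ≈ 2575.0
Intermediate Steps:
C = 41/18 (C = 41/((-3*(-6))) = 41/18 ≈ 2.2778)
Z(w) = (11 + w)/w
15114/Z(C) - 3530/W(199) = 15114/(((11 + 41/18)/(41/18))) - 3530/199 = 15114/(((18/41)*(239/18))) - 3530*1/199 = 15114/(239/41) - 3530/199 = 15114*(41/239) - 3530/199 = 619674/239 - 3530/199 = 122471456/47561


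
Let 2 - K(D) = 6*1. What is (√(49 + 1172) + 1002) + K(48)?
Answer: 998 + √1221 ≈ 1032.9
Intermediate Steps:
K(D) = -4 (K(D) = 2 - 6 = -4)
(√(49 + 1172) + 1002) + K(48) = (√(49 + 1172) + 1002) - 4 = (√1221 + 1002) - 4 = (1002 + √1221) - 4 = 998 + √1221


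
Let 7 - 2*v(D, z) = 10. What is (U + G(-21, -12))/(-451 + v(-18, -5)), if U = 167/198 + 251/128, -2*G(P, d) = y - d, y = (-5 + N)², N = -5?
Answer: 134819/1146816 ≈ 0.11756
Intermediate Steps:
v(D, z) = -3/2 (v(D, z) = 7/2 - ½*10 = 7/2 - 5 = -3/2)
y = 100 (y = (-5 - 5)² = (-10)² = 100)
G(P, d) = -50 + d/2 (G(P, d) = -(100 - d)/2 = -50 + d/2)
U = 35537/12672 (U = 167*(1/198) + 251*(1/128) = 167/198 + 251/128 = 35537/12672 ≈ 2.8044)
(U + G(-21, -12))/(-451 + v(-18, -5)) = (35537/12672 + (-50 + (½)*(-12)))/(-451 - 3/2) = (35537/12672 + (-50 - 6))/(-905/2) = (35537/12672 - 56)*(-2/905) = -674095/12672*(-2/905) = 134819/1146816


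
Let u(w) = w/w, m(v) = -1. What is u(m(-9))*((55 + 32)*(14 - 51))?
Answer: -3219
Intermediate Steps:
u(w) = 1
u(m(-9))*((55 + 32)*(14 - 51)) = 1*((55 + 32)*(14 - 51)) = 1*(87*(-37)) = 1*(-3219) = -3219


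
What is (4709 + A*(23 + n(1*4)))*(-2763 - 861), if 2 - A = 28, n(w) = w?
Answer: -14521368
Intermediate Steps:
A = -26 (A = 2 - 1*28 = 2 - 28 = -26)
(4709 + A*(23 + n(1*4)))*(-2763 - 861) = (4709 - 26*(23 + 1*4))*(-2763 - 861) = (4709 - 26*(23 + 4))*(-3624) = (4709 - 26*27)*(-3624) = (4709 - 702)*(-3624) = 4007*(-3624) = -14521368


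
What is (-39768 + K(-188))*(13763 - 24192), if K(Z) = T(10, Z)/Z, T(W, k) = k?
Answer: 414730043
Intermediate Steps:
K(Z) = 1 (K(Z) = Z/Z = 1)
(-39768 + K(-188))*(13763 - 24192) = (-39768 + 1)*(13763 - 24192) = -39767*(-10429) = 414730043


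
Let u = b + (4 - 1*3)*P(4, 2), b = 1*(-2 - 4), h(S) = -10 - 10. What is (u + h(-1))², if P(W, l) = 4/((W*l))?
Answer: 2601/4 ≈ 650.25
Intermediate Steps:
P(W, l) = 4/(W*l) (P(W, l) = 4*(1/(W*l)) = 4/(W*l))
h(S) = -20
b = -6 (b = 1*(-6) = -6)
u = -11/2 (u = -6 + (4 - 1*3)*(4/(4*2)) = -6 + (4 - 3)*(4*(¼)*(½)) = -6 + 1*(½) = -6 + ½ = -11/2 ≈ -5.5000)
(u + h(-1))² = (-11/2 - 20)² = (-51/2)² = 2601/4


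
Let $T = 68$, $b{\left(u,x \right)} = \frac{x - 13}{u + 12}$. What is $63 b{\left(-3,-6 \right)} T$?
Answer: $-9044$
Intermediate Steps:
$b{\left(u,x \right)} = \frac{-13 + x}{12 + u}$
$63 b{\left(-3,-6 \right)} T = 63 \frac{-13 - 6}{12 - 3} \cdot 68 = 63 \cdot \frac{1}{9} \left(-19\right) 68 = 63 \left(- \frac{19}{9}\right) 68 = \left(-133\right) 68 = -9044$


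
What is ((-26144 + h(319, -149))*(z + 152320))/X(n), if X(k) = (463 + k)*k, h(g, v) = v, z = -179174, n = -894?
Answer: 353036111/192657 ≈ 1832.5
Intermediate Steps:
X(k) = k*(463 + k)
((-26144 + h(319, -149))*(z + 152320))/X(n) = ((-26144 - 149)*(-179174 + 152320))/((-894*(463 - 894))) = (-26293*(-26854))/((-894*(-431))) = 706072222/385314 = 706072222*(1/385314) = 353036111/192657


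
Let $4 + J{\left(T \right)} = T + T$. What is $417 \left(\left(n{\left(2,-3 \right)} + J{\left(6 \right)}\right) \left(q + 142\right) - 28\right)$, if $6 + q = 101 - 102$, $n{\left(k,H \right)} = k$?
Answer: $551274$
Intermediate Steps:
$J{\left(T \right)} = -4 + 2 T$ ($J{\left(T \right)} = -4 + \left(T + T\right) = -4 + 2 T$)
$q = -7$ ($q = -6 + \left(101 - 102\right) = -6 - 1 = -7$)
$417 \left(\left(n{\left(2,-3 \right)} + J{\left(6 \right)}\right) \left(q + 142\right) - 28\right) = 417 \left(\left(2 + \left(-4 + 2 \cdot 6\right)\right) \left(-7 + 142\right) - 28\right) = 417 \left(\left(2 + \left(-4 + 12\right)\right) 135 - 28\right) = 417 \left(\left(2 + 8\right) 135 - 28\right) = 417 \left(10 \cdot 135 - 28\right) = 417 \left(1350 - 28\right) = 417 \cdot 1322 = 551274$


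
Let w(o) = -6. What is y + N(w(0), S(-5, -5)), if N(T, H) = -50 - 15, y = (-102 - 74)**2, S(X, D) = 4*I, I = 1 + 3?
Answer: 30911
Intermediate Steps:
I = 4
S(X, D) = 16 (S(X, D) = 4*4 = 16)
y = 30976 (y = (-176)**2 = 30976)
N(T, H) = -65
y + N(w(0), S(-5, -5)) = 30976 - 65 = 30911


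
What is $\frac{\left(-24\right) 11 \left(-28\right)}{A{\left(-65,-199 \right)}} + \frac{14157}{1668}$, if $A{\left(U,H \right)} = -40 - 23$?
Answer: $- \frac{181555}{1668} \approx -108.85$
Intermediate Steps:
$A{\left(U,H \right)} = -63$ ($A{\left(U,H \right)} = -40 - 23 = -63$)
$\frac{\left(-24\right) 11 \left(-28\right)}{A{\left(-65,-199 \right)}} + \frac{14157}{1668} = \frac{\left(-24\right) 11 \left(-28\right)}{-63} + \frac{14157}{1668} = \left(-264\right) \left(-28\right) \left(- \frac{1}{63}\right) + 14157 \cdot \frac{1}{1668} = 7392 \left(- \frac{1}{63}\right) + \frac{4719}{556} = - \frac{352}{3} + \frac{4719}{556} = - \frac{181555}{1668}$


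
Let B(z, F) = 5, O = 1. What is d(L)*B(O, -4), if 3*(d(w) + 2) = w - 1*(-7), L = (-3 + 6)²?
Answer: 50/3 ≈ 16.667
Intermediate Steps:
L = 9 (L = 3² = 9)
d(w) = ⅓ + w/3 (d(w) = -2 + (w - 1*(-7))/3 = -2 + (w + 7)/3 = -2 + (7 + w)/3 = -2 + (7/3 + w/3) = ⅓ + w/3)
d(L)*B(O, -4) = (⅓ + (⅓)*9)*5 = (⅓ + 3)*5 = (10/3)*5 = 50/3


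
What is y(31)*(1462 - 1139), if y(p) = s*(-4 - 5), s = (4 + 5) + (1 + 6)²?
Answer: -168606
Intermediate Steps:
s = 58 (s = 9 + 7² = 9 + 49 = 58)
y(p) = -522 (y(p) = 58*(-4 - 5) = 58*(-9) = -522)
y(31)*(1462 - 1139) = -522*(1462 - 1139) = -522*323 = -168606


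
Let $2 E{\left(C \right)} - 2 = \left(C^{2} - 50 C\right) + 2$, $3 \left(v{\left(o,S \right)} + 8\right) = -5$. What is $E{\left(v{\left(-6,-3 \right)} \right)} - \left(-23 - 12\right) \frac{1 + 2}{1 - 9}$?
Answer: $\frac{19963}{72} \approx 277.26$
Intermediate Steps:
$v{\left(o,S \right)} = - \frac{29}{3}$ ($v{\left(o,S \right)} = -8 + \frac{1}{3} \left(-5\right) = -8 - \frac{5}{3} = - \frac{29}{3}$)
$E{\left(C \right)} = 2 + \frac{C^{2}}{2} - 25 C$ ($E{\left(C \right)} = 1 + \frac{\left(C^{2} - 50 C\right) + 2}{2} = 1 + \frac{2 + C^{2} - 50 C}{2} = 1 + \left(1 + \frac{C^{2}}{2} - 25 C\right) = 2 + \frac{C^{2}}{2} - 25 C$)
$E{\left(v{\left(-6,-3 \right)} \right)} - \left(-23 - 12\right) \frac{1 + 2}{1 - 9} = \left(2 + \frac{\left(- \frac{29}{3}\right)^{2}}{2} - - \frac{725}{3}\right) - \left(-23 - 12\right) \frac{1 + 2}{1 - 9} = \left(2 + \frac{1}{2} \cdot \frac{841}{9} + \frac{725}{3}\right) - - 35 \frac{3}{-8} = \left(2 + \frac{841}{18} + \frac{725}{3}\right) - - 35 \cdot 3 \left(- \frac{1}{8}\right) = \frac{5227}{18} - \left(-35\right) \left(- \frac{3}{8}\right) = \frac{5227}{18} - \frac{105}{8} = \frac{19963}{72}$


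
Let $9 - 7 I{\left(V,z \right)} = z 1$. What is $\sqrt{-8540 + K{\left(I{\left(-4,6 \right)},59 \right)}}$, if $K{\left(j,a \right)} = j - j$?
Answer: $2 i \sqrt{2135} \approx 92.412 i$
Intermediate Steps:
$I{\left(V,z \right)} = \frac{9}{7} - \frac{z}{7}$ ($I{\left(V,z \right)} = \frac{9}{7} - \frac{z 1}{7} = \frac{9}{7} - \frac{z}{7}$)
$K{\left(j,a \right)} = 0$
$\sqrt{-8540 + K{\left(I{\left(-4,6 \right)},59 \right)}} = \sqrt{-8540 + 0} = \sqrt{-8540} = 2 i \sqrt{2135}$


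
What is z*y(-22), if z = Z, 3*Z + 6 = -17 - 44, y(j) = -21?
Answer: 469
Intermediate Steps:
Z = -67/3 (Z = -2 + (-17 - 44)/3 = -2 + (⅓)*(-61) = -2 - 61/3 = -67/3 ≈ -22.333)
z = -67/3 ≈ -22.333
z*y(-22) = -67/3*(-21) = 469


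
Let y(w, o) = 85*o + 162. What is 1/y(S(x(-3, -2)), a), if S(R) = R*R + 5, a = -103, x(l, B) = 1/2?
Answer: -1/8593 ≈ -0.00011637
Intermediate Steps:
x(l, B) = ½
S(R) = 5 + R² (S(R) = R² + 5 = 5 + R²)
y(w, o) = 162 + 85*o
1/y(S(x(-3, -2)), a) = 1/(162 + 85*(-103)) = 1/(162 - 8755) = 1/(-8593) = -1/8593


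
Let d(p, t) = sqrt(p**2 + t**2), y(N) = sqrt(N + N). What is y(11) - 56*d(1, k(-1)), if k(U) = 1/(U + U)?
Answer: sqrt(22) - 28*sqrt(5) ≈ -57.919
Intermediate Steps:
k(U) = 1/(2*U)
y(N) = sqrt(2)*sqrt(N) (y(N) = sqrt(2*N) = sqrt(2)*sqrt(N))
y(11) - 56*d(1, k(-1)) = sqrt(2)*sqrt(11) - 56*sqrt(1**2 + ((1/2)/(-1))**2) = sqrt(22) - 56*sqrt(1 + ((1/2)*(-1))**2) = sqrt(22) - 56*sqrt(1 + (-1/2)**2) = sqrt(22) - 56*sqrt(1 + 1/4) = sqrt(22) - 28*sqrt(5)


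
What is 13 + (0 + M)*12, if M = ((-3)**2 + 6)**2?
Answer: 2713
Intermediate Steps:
M = 225 (M = (9 + 6)**2 = 15**2 = 225)
13 + (0 + M)*12 = 13 + (0 + 225)*12 = 13 + 225*12 = 13 + 2700 = 2713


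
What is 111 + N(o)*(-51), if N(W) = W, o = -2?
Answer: 213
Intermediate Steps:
111 + N(o)*(-51) = 111 - 2*(-51) = 111 + 102 = 213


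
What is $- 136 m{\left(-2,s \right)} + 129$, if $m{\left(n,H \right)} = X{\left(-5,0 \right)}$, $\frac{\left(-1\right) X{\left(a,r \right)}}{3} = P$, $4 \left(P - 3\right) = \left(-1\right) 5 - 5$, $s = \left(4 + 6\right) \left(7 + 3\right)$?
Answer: $333$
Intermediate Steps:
$s = 100$ ($s = 10 \cdot 10 = 100$)
$P = \frac{1}{2}$ ($P = 3 + \frac{\left(-1\right) 5 - 5}{4} = 3 + \frac{-5 - 5}{4} = 3 + \frac{1}{4} \left(-10\right) = 3 - \frac{5}{2} = \frac{1}{2} \approx 0.5$)
$X{\left(a,r \right)} = - \frac{3}{2}$ ($X{\left(a,r \right)} = \left(-3\right) \frac{1}{2} = - \frac{3}{2}$)
$m{\left(n,H \right)} = - \frac{3}{2}$
$- 136 m{\left(-2,s \right)} + 129 = \left(-136\right) \left(- \frac{3}{2}\right) + 129 = 204 + 129 = 333$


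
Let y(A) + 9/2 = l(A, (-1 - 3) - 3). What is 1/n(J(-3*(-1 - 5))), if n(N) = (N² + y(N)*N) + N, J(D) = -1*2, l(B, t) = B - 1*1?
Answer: 1/17 ≈ 0.058824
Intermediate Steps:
l(B, t) = -1 + B (l(B, t) = B - 1 = -1 + B)
y(A) = -11/2 + A (y(A) = -9/2 + (-1 + A) = -11/2 + A)
J(D) = -2
n(N) = N + N² + N*(-11/2 + N) (n(N) = (N² + (-11/2 + N)*N) + N = (N² + N*(-11/2 + N)) + N = N + N² + N*(-11/2 + N))
1/n(J(-3*(-1 - 5))) = 1/((½)*(-2)*(-9 + 4*(-2))) = 1/((½)*(-2)*(-9 - 8)) = 1/((½)*(-2)*(-17)) = 1/17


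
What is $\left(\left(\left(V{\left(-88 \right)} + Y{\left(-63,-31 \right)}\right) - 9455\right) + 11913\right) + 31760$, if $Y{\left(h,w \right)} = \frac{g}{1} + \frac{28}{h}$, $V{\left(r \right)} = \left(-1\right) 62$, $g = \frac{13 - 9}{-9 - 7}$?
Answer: $\frac{1229591}{36} \approx 34155.0$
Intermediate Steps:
$g = - \frac{1}{4}$ ($g = \frac{4}{-16} = 4 \left(- \frac{1}{16}\right) = - \frac{1}{4} \approx -0.25$)
$V{\left(r \right)} = -62$
$Y{\left(h,w \right)} = - \frac{1}{4} + \frac{28}{h}$ ($Y{\left(h,w \right)} = - \frac{1}{4 \cdot 1} + \frac{28}{h} = \left(- \frac{1}{4}\right) 1 + \frac{28}{h} = - \frac{1}{4} + \frac{28}{h}$)
$\left(\left(\left(V{\left(-88 \right)} + Y{\left(-63,-31 \right)}\right) - 9455\right) + 11913\right) + 31760 = \left(\left(\left(-62 + \frac{112 - -63}{4 \left(-63\right)}\right) - 9455\right) + 11913\right) + 31760 = \left(\left(\left(-62 + \frac{1}{4} \left(- \frac{1}{63}\right) \left(112 + 63\right)\right) - 9455\right) + 11913\right) + 31760 = \left(\left(\left(-62 + \frac{1}{4} \left(- \frac{1}{63}\right) 175\right) - 9455\right) + 11913\right) + 31760 = \left(\left(\left(-62 - \frac{25}{36}\right) - 9455\right) + 11913\right) + 31760 = \left(\left(- \frac{2257}{36} - 9455\right) + 11913\right) + 31760 = \left(- \frac{342637}{36} + 11913\right) + 31760 = \frac{86231}{36} + 31760 = \frac{1229591}{36}$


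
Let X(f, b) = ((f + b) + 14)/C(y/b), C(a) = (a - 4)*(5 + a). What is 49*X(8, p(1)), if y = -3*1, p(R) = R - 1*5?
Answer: -14112/299 ≈ -47.197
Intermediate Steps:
p(R) = -5 + R (p(R) = R - 5 = -5 + R)
y = -3
C(a) = (-4 + a)*(5 + a)
X(f, b) = (14 + b + f)/(-20 - 3/b + 9/b²) (X(f, b) = ((f + b) + 14)/(-20 - 3/b + (-3/b)²) = ((b + f) + 14)/(-20 - 3/b + 9/b²) = (14 + b + f)/(-20 - 3/b + 9/b²))
49*X(8, p(1)) = 49*((-5 + 1)²*(-14 - (-5 + 1) - 1*8)/(-9 + 3*(-5 + 1) + 20*(-5 + 1)²)) = 49*((-4)²*(-14 - 1*(-4) - 8)/(-9 + 3*(-4) + 20*(-4)²)) = 49*(16*(-14 + 4 - 8)/(-9 - 12 + 20*16)) = 49*(16*(-18)/(-9 - 12 + 320)) = 49*(16*(-18)/299) = 49*(16*(1/299)*(-18)) = 49*(-288/299) = -14112/299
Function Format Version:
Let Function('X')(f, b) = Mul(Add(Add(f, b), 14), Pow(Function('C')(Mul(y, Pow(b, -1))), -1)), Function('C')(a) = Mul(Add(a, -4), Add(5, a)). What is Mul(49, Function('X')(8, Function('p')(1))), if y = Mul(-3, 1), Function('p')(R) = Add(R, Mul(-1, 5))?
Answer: Rational(-14112, 299) ≈ -47.197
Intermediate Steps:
Function('p')(R) = Add(-5, R) (Function('p')(R) = Add(R, -5) = Add(-5, R))
y = -3
Function('C')(a) = Mul(Add(-4, a), Add(5, a))
Function('X')(f, b) = Mul(Pow(Add(-20, Mul(-3, Pow(b, -1)), Mul(9, Pow(b, -2))), -1), Add(14, b, f)) (Function('X')(f, b) = Mul(Add(Add(f, b), 14), Pow(Add(-20, Mul(-3, Pow(b, -1)), Pow(Mul(-3, Pow(b, -1)), 2)), -1)) = Mul(Add(Add(b, f), 14), Pow(Add(-20, Mul(-3, Pow(b, -1)), Mul(9, Pow(b, -2))), -1)) = Mul(Add(14, b, f), Pow(Add(-20, Mul(-3, Pow(b, -1)), Mul(9, Pow(b, -2))), -1)) = Mul(Pow(Add(-20, Mul(-3, Pow(b, -1)), Mul(9, Pow(b, -2))), -1), Add(14, b, f)))
Mul(49, Function('X')(8, Function('p')(1))) = Mul(49, Mul(Pow(Add(-5, 1), 2), Pow(Add(-9, Mul(3, Add(-5, 1)), Mul(20, Pow(Add(-5, 1), 2))), -1), Add(-14, Mul(-1, Add(-5, 1)), Mul(-1, 8)))) = Mul(49, Mul(Pow(-4, 2), Pow(Add(-9, Mul(3, -4), Mul(20, Pow(-4, 2))), -1), Add(-14, Mul(-1, -4), -8))) = Mul(49, Mul(16, Pow(Add(-9, -12, Mul(20, 16)), -1), Add(-14, 4, -8))) = Mul(49, Mul(16, Pow(Add(-9, -12, 320), -1), -18)) = Mul(49, Mul(16, Pow(299, -1), -18)) = Mul(49, Mul(16, Rational(1, 299), -18)) = Mul(49, Rational(-288, 299)) = Rational(-14112, 299)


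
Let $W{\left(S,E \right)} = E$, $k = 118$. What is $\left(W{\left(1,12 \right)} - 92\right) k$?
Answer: $-9440$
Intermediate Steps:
$\left(W{\left(1,12 \right)} - 92\right) k = \left(12 - 92\right) 118 = \left(-80\right) 118 = -9440$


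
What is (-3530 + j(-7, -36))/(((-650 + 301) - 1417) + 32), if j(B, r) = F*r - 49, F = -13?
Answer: 61/34 ≈ 1.7941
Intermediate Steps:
j(B, r) = -49 - 13*r (j(B, r) = -13*r - 49 = -49 - 13*r)
(-3530 + j(-7, -36))/(((-650 + 301) - 1417) + 32) = (-3530 + (-49 - 13*(-36)))/(((-650 + 301) - 1417) + 32) = (-3530 + (-49 + 468))/((-349 - 1417) + 32) = (-3530 + 419)/(-1766 + 32) = -3111/(-1734) = -3111*(-1/1734) = 61/34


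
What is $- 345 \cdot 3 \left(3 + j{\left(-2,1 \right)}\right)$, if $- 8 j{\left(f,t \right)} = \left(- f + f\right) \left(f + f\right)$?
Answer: $-3105$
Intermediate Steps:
$j{\left(f,t \right)} = 0$ ($j{\left(f,t \right)} = - \frac{\left(- f + f\right) \left(f + f\right)}{8} = - \frac{0 \cdot 2 f}{8} = \left(- \frac{1}{8}\right) 0 = 0$)
$- 345 \cdot 3 \left(3 + j{\left(-2,1 \right)}\right) = - 345 \cdot 3 \left(3 + 0\right) = - 345 \cdot 3 \cdot 3 = \left(-345\right) 9 = -3105$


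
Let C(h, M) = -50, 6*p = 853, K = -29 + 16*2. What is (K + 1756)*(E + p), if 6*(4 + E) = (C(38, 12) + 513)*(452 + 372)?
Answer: 224179273/2 ≈ 1.1209e+8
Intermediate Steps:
K = 3 (K = -29 + 32 = 3)
p = 853/6 (p = (⅙)*853 = 853/6 ≈ 142.17)
E = 190744/3 (E = -4 + ((-50 + 513)*(452 + 372))/6 = -4 + (463*824)/6 = -4 + (⅙)*381512 = -4 + 190756/3 = 190744/3 ≈ 63581.)
(K + 1756)*(E + p) = (3 + 1756)*(190744/3 + 853/6) = 1759*(127447/2) = 224179273/2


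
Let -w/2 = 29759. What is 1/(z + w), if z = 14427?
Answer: -1/45091 ≈ -2.2177e-5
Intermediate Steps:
w = -59518 (w = -2*29759 = -59518)
1/(z + w) = 1/(14427 - 59518) = 1/(-45091) = -1/45091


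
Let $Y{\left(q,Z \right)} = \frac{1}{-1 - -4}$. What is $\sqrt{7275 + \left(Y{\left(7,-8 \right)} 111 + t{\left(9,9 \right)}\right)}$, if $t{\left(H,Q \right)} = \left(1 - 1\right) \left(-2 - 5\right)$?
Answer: $4 \sqrt{457} \approx 85.51$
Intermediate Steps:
$t{\left(H,Q \right)} = 0$ ($t{\left(H,Q \right)} = 0 \left(-2 - 5\right) = 0 \left(-7\right) = 0$)
$Y{\left(q,Z \right)} = \frac{1}{3}$ ($Y{\left(q,Z \right)} = \frac{1}{-1 + 4} = \frac{1}{3}$)
$\sqrt{7275 + \left(Y{\left(7,-8 \right)} 111 + t{\left(9,9 \right)}\right)} = \sqrt{7275 + \left(\frac{1}{3} \cdot 111 + 0\right)} = \sqrt{7275 + \left(37 + 0\right)} = \sqrt{7275 + 37} = \sqrt{7312} = 4 \sqrt{457}$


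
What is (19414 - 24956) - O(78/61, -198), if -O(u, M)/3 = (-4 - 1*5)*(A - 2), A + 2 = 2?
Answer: -5488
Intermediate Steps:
A = 0 (A = -2 + 2 = 0)
O(u, M) = -54 (O(u, M) = -3*(-4 - 1*5)*(0 - 2) = -3*(-4 - 5)*(-2) = -(-27)*(-2) = -3*18 = -54)
(19414 - 24956) - O(78/61, -198) = (19414 - 24956) - 1*(-54) = -5542 + 54 = -5488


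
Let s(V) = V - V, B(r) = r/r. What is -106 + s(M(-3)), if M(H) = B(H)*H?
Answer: -106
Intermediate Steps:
B(r) = 1
M(H) = H (M(H) = 1*H = H)
s(V) = 0
-106 + s(M(-3)) = -106 + 0 = -106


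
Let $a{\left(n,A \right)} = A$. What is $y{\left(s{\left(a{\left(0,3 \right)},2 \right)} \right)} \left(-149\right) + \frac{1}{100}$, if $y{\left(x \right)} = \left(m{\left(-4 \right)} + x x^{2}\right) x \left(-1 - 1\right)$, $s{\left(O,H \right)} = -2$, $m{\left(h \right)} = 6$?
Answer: $\frac{119201}{100} \approx 1192.0$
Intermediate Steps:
$y{\left(x \right)} = - 2 x \left(6 + x^{3}\right)$ ($y{\left(x \right)} = \left(6 + x x^{2}\right) x \left(-1 - 1\right) = \left(6 + x^{3}\right) x \left(-2\right) = x \left(6 + x^{3}\right) \left(-2\right) = - 2 x \left(6 + x^{3}\right)$)
$y{\left(s{\left(a{\left(0,3 \right)},2 \right)} \right)} \left(-149\right) + \frac{1}{100} = \left(-2\right) \left(-2\right) \left(6 + \left(-2\right)^{3}\right) \left(-149\right) + \frac{1}{100} = \left(-2\right) \left(-2\right) \left(6 - 8\right) \left(-149\right) + \frac{1}{100} = \left(-2\right) \left(-2\right) \left(-2\right) \left(-149\right) + \frac{1}{100} = \left(-8\right) \left(-149\right) + \frac{1}{100} = 1192 + \frac{1}{100} = \frac{119201}{100}$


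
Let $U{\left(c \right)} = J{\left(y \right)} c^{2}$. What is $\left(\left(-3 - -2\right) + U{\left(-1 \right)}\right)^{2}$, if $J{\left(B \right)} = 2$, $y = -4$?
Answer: $1$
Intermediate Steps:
$U{\left(c \right)} = 2 c^{2}$
$\left(\left(-3 - -2\right) + U{\left(-1 \right)}\right)^{2} = \left(\left(-3 - -2\right) + 2 \left(-1\right)^{2}\right)^{2} = \left(\left(-3 + 2\right) + 2 \cdot 1\right)^{2} = \left(-1 + 2\right)^{2} = 1^{2} = 1$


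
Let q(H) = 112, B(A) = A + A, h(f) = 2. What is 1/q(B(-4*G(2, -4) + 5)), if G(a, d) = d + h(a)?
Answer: 1/112 ≈ 0.0089286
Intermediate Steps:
G(a, d) = 2 + d (G(a, d) = d + 2 = 2 + d)
B(A) = 2*A
1/q(B(-4*G(2, -4) + 5)) = 1/112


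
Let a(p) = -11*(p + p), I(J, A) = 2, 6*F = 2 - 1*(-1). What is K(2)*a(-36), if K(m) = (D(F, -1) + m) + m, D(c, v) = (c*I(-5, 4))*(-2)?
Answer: 1584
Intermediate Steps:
F = ½ (F = (2 - 1*(-1))/6 = (2 + 1)/6 = (⅙)*3 = ½ ≈ 0.50000)
a(p) = -22*p
D(c, v) = -4*c (D(c, v) = (c*2)*(-2) = (2*c)*(-2) = -4*c)
K(m) = -2 + 2*m (K(m) = (-4*½ + m) + m = (-2 + m) + m = -2 + 2*m)
K(2)*a(-36) = (-2 + 2*2)*(-22*(-36)) = (-2 + 4)*792 = 2*792 = 1584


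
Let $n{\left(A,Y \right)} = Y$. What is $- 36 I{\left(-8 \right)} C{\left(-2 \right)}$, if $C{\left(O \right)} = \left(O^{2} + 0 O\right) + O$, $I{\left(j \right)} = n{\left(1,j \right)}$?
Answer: $576$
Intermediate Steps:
$I{\left(j \right)} = j$
$C{\left(O \right)} = O + O^{2}$ ($C{\left(O \right)} = \left(O^{2} + 0\right) + O = O^{2} + O = O + O^{2}$)
$- 36 I{\left(-8 \right)} C{\left(-2 \right)} = \left(-36\right) \left(-8\right) \left(- 2 \left(1 - 2\right)\right) = 288 \left(\left(-2\right) \left(-1\right)\right) = 288 \cdot 2 = 576$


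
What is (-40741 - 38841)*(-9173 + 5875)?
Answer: 262461436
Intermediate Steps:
(-40741 - 38841)*(-9173 + 5875) = -79582*(-3298) = 262461436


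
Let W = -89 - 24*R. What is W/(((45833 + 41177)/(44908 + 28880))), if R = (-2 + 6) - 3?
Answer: -3354/35 ≈ -95.829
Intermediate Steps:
R = 1 (R = 4 - 3 = 1)
W = -113 (W = -89 - 24*1 = -89 - 24 = -113)
W/(((45833 + 41177)/(44908 + 28880))) = -113*(44908 + 28880)/(45833 + 41177) = -113/(87010/73788) = -113/(87010*(1/73788)) = -113/3955/3354 = -113*3354/3955 = -3354/35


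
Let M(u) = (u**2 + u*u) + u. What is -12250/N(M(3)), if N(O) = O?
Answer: -1750/3 ≈ -583.33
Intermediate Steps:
M(u) = u + 2*u**2 (M(u) = (u**2 + u**2) + u = 2*u**2 + u = u + 2*u**2)
-12250/N(M(3)) = -12250*1/(3*(1 + 2*3)) = -12250*1/(3*(1 + 6)) = -12250/(3*7) = -12250/21 = -12250*1/21 = -1750/3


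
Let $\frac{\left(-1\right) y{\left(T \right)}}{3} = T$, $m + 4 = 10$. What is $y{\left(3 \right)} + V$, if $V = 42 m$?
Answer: $243$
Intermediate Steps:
$m = 6$ ($m = -4 + 10 = 6$)
$y{\left(T \right)} = - 3 T$
$V = 252$ ($V = 42 \cdot 6 = 252$)
$y{\left(3 \right)} + V = \left(-3\right) 3 + 252 = -9 + 252 = 243$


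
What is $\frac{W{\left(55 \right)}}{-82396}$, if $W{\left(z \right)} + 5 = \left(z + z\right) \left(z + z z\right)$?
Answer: $- \frac{338795}{82396} \approx -4.1118$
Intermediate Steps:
$W{\left(z \right)} = -5 + 2 z \left(z + z^{2}\right)$ ($W{\left(z \right)} = -5 + \left(z + z\right) \left(z + z z\right) = -5 + 2 z \left(z + z^{2}\right)$)
$\frac{W{\left(55 \right)}}{-82396} = \frac{-5 + 2 \cdot 55^{2} + 2 \cdot 55^{3}}{-82396} = \left(-5 + 2 \cdot 3025 + 2 \cdot 166375\right) \left(- \frac{1}{82396}\right) = \left(-5 + 6050 + 332750\right) \left(- \frac{1}{82396}\right) = 338795 \left(- \frac{1}{82396}\right) = - \frac{338795}{82396}$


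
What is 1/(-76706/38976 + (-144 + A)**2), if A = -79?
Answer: 2784/138440057 ≈ 2.0110e-5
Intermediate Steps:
1/(-76706/38976 + (-144 + A)**2) = 1/(-76706/38976 + (-144 - 79)**2) = 1/(-76706*1/38976 + (-223)**2) = 1/(-5479/2784 + 49729) = 1/(138440057/2784) = 2784/138440057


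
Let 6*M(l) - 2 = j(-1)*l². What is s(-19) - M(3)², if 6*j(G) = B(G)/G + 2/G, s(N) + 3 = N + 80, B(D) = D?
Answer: 8351/144 ≈ 57.993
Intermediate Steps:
s(N) = 77 + N (s(N) = -3 + (N + 80) = -3 + (80 + N) = 77 + N)
j(G) = ⅙ + 1/(3*G) (j(G) = (G/G + 2/G)/6 = (1 + 2/G)/6 = ⅙ + 1/(3*G))
M(l) = ⅓ - l²/36 (M(l) = ⅓ + (((⅙)*(2 - 1)/(-1))*l²)/6 = ⅓ + (((⅙)*(-1)*1)*l²)/6 = ⅓ + (-l²/6)/6 = ⅓ - l²/36)
s(-19) - M(3)² = (77 - 19) - (⅓ - 1/36*3²)² = 58 - (⅓ - 1/36*9)² = 58 - (⅓ - ¼)² = 58 - (1/12)² = 58 - 1*1/144 = 58 - 1/144 = 8351/144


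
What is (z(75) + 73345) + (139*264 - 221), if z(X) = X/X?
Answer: 109821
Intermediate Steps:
z(X) = 1
(z(75) + 73345) + (139*264 - 221) = (1 + 73345) + (139*264 - 221) = 73346 + (36696 - 221) = 73346 + 36475 = 109821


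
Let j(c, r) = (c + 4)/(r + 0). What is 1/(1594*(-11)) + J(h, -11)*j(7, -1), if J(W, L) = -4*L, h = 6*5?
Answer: -8486457/17534 ≈ -484.00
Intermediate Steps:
h = 30
j(c, r) = (4 + c)/r
1/(1594*(-11)) + J(h, -11)*j(7, -1) = 1/(1594*(-11)) + (-4*(-11))*((4 + 7)/(-1)) = 1/(-17534) + 44*(-1*11) = -1/17534 + 44*(-11) = -1/17534 - 484 = -8486457/17534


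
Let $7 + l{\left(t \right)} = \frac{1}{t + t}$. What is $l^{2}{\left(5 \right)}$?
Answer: $\frac{4761}{100} \approx 47.61$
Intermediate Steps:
$l{\left(t \right)} = -7 + \frac{1}{2 t}$ ($l{\left(t \right)} = -7 + \frac{1}{t + t} = -7 + \frac{1}{2 t}$)
$l^{2}{\left(5 \right)} = \left(-7 + \frac{1}{2 \cdot 5}\right)^{2} = \left(-7 + \frac{1}{2} \cdot \frac{1}{5}\right)^{2} = \left(-7 + \frac{1}{10}\right)^{2} = \left(- \frac{69}{10}\right)^{2} = \frac{4761}{100}$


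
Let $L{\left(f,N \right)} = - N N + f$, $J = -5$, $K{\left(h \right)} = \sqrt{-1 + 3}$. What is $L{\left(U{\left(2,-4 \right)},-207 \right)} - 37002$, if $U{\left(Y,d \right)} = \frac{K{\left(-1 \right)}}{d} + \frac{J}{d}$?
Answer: $- \frac{319399}{4} - \frac{\sqrt{2}}{4} \approx -79850.0$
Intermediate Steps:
$K{\left(h \right)} = \sqrt{2}$
$U{\left(Y,d \right)} = - \frac{5}{d} + \frac{\sqrt{2}}{d}$ ($U{\left(Y,d \right)} = \frac{\sqrt{2}}{d} - \frac{5}{d} = - \frac{5}{d} + \frac{\sqrt{2}}{d}$)
$L{\left(f,N \right)} = f - N^{2}$ ($L{\left(f,N \right)} = - N^{2} + f = f - N^{2}$)
$L{\left(U{\left(2,-4 \right)},-207 \right)} - 37002 = \left(\frac{-5 + \sqrt{2}}{-4} - \left(-207\right)^{2}\right) - 37002 = \left(- \frac{-5 + \sqrt{2}}{4} - 42849\right) - 37002 = \left(\left(\frac{5}{4} - \frac{\sqrt{2}}{4}\right) - 42849\right) - 37002 = \left(- \frac{171391}{4} - \frac{\sqrt{2}}{4}\right) - 37002 = - \frac{319399}{4} - \frac{\sqrt{2}}{4}$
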